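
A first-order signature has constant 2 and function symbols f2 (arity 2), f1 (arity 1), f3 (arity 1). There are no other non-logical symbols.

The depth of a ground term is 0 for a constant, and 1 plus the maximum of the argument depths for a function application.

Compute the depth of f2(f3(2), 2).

depth(f3(2)) = 1 + depth(2) = 1 + 0 = 1
depth(f2(f3(2), 2)) = 1 + max(1, 0) = 2

2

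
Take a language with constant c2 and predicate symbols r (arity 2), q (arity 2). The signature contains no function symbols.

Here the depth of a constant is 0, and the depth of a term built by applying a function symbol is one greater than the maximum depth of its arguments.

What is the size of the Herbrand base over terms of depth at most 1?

First count ground terms of depth ≤ 1.
With no function symbols every ground term is a constant, so there is exactly 1 ground term at every depth bound.
N_0 = 1
N_1 = 1
So |H| = 1.
Each predicate of arity r yields |H|^r ground atoms (one per choice of an r-tuple from H):
  r: 1^2 = 1;  q: 1^2 = 1
Total ground atoms: 1 + 1 = 2.

2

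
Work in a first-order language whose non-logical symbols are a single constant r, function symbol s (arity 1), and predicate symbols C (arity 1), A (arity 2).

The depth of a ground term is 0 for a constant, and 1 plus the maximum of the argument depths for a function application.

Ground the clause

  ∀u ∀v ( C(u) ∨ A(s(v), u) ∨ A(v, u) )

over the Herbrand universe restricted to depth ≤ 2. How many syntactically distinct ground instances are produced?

9

Ground terms of depth ≤ 2:
  Let N_k = |{terms of depth ≤ k}|. Then N_0 = 1 and N_k = 1 + N_{k-1} for k ≥ 1 (one summand per function symbol, arity giving the exponent).
  N_0 = 1
  N_1 = 1 + 1 = 2
  N_2 = 1 + 2 = 3
  Explicitly: r, s(r), s(s(r)).
So there are 3 ground terms available for substitution.
There are 2 variables to instantiate (u, v), each occurring in at least one literal, so different choices give different ground instances.
Number of ground instances = 3^2 = 9.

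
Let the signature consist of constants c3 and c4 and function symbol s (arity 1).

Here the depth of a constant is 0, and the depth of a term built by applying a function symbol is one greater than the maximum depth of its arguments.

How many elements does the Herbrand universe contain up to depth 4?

10

Count level by level. With function symbols s/1, the terms of depth ≤ k are the 2 constants together with each function applied to depth-≤(k−1) tuples, so N_k = 2 + N_{k-1}.
N_0 = 2
N_1 = 2 + 2 = 4
N_2 = 2 + 4 = 6
N_3 = 2 + 6 = 8
N_4 = 2 + 8 = 10
Explicitly: c3, c4, s(c3), s(c4), s(s(c3)), s(s(c4)), s(s(s(c3))), s(s(s(c4))), s(s(s(s(c3)))), s(s(s(s(c4)))).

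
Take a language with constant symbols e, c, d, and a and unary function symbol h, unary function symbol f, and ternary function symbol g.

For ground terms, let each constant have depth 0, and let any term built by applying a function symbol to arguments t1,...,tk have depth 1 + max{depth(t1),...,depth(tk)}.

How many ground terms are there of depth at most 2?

Let N_k = |{terms of depth ≤ k}|. Then N_0 = 4 and N_k = 4 + N_{k-1} + N_{k-1} + N_{k-1}^3 for k ≥ 1 (one summand per function symbol, arity giving the exponent).
N_0 = 4
N_1 = 4 + 4 + 4 + 4^3 = 76
N_2 = 4 + 76 + 76 + 76^3 = 439132

439132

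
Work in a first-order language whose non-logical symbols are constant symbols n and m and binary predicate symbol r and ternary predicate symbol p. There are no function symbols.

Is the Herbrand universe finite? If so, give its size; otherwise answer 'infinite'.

2

There are no function symbols, so every ground term is one of the 2 constants.
The Herbrand universe is {n, m}, which is finite with 2 elements.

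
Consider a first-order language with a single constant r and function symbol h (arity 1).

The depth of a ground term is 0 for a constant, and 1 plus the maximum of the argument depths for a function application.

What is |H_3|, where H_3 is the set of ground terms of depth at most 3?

4

If N_k denotes the number of depth-≤k ground terms, the 1 constant gives N_0 = 1, and each function symbol of arity r contributes N_{k-1}^r new terms at level k: N_k = 1 + N_{k-1}.
N_0 = 1
N_1 = 1 + 1 = 2
N_2 = 1 + 2 = 3
N_3 = 1 + 3 = 4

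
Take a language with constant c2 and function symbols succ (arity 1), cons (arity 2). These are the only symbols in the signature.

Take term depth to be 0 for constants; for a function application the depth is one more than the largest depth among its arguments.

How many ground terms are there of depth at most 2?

13

Count level by level. With function symbols succ/1, cons/2, the terms of depth ≤ k are the 1 constant together with each function applied to depth-≤(k−1) tuples, so N_k = 1 + N_{k-1} + N_{k-1}^2.
N_0 = 1
N_1 = 1 + 1 + 1^2 = 3
N_2 = 1 + 3 + 3^2 = 13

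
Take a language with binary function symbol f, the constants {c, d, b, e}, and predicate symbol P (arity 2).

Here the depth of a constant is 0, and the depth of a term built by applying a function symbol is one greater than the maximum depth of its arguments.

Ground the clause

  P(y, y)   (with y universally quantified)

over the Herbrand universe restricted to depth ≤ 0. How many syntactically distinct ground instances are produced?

Ground terms of depth ≤ 0:
  Let N_k = |{terms of depth ≤ k}|. Then N_0 = 4 and N_k = 4 + N_{k-1}^2 for k ≥ 1 (one summand per function symbol, arity giving the exponent).
  N_0 = 4
  Explicitly: c, d, b, e.
So there are 4 ground terms available for substitution.
The body mentions the single quantified variable y; since ground terms form a free algebra, no two substitutions collapse to the same formula.
Number of ground instances = 4.

4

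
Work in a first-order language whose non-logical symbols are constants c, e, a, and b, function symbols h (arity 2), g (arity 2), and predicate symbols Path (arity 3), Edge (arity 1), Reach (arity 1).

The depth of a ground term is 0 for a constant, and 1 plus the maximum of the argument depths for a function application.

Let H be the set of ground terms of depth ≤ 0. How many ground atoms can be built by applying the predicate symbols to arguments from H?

First count ground terms of depth ≤ 0.
Let N_k = |{terms of depth ≤ k}|. Then N_0 = 4 and N_k = 4 + N_{k-1}^2 + N_{k-1}^2 for k ≥ 1 (one summand per function symbol, arity giving the exponent).
N_0 = 4
So |H| = 4.
A ground atom is a predicate applied to a tuple of terms from H, so the count is the sum over predicates of |H|^arity:
  Path: 4^3 = 64;  Edge: 4;  Reach: 4
Total ground atoms: 64 + 4 + 4 = 72.

72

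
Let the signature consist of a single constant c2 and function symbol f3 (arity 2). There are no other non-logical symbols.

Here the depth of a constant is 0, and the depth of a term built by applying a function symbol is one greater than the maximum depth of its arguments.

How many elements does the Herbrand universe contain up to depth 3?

26

Let N_k count ground terms of depth at most k. Each non-constant term of depth ≤ k is some function symbol applied to depth-≤(k−1) arguments, giving N_k = 1 + N_{k-1}^2.
N_0 = 1
N_1 = 1 + 1^2 = 2
N_2 = 1 + 2^2 = 5
N_3 = 1 + 5^2 = 26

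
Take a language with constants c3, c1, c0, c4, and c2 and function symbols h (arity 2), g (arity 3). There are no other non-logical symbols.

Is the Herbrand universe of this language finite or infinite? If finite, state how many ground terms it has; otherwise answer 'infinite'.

infinite

The signature has at least one function symbol (h, arity 2) and at least one constant (c3).
Iterating h gives infinitely many distinct ground terms: c3, h(c3, c3), h(h(c3, c3), h(c3, c3)), ...
So the Herbrand universe is infinite.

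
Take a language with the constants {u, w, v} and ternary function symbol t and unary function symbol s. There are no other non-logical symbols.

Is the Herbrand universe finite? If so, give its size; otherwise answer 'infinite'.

infinite

The signature has at least one function symbol (t, arity 3) and at least one constant (u).
Iterating t gives infinitely many distinct ground terms: u, t(u, u, u), t(t(u, u, u), t(u, u, u), t(u, u, u)), ...
So the Herbrand universe is infinite.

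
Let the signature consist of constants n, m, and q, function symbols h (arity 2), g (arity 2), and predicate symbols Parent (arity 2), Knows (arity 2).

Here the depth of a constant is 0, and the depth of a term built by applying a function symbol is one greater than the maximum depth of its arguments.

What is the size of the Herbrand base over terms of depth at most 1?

First count ground terms of depth ≤ 1.
Let N_k count ground terms of depth at most k. Each non-constant term of depth ≤ k is some function symbol applied to depth-≤(k−1) arguments, giving N_k = 3 + N_{k-1}^2 + N_{k-1}^2.
N_0 = 3
N_1 = 3 + 3^2 + 3^2 = 21
So |H| = 21.
Ground atoms are formed by filling each argument slot of a predicate with a term from H, so an r-ary predicate gives |H|^r atoms:
  Parent: 21^2 = 441;  Knows: 21^2 = 441
Total ground atoms: 441 + 441 = 882.

882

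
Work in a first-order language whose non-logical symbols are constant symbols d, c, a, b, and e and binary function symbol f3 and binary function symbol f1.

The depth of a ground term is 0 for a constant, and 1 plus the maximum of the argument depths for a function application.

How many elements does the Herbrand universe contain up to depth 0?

Count level by level. With function symbols f3/2, f1/2, the terms of depth ≤ k are the 5 constants together with each function applied to depth-≤(k−1) tuples, so N_k = 5 + N_{k-1}^2 + N_{k-1}^2.
N_0 = 5

5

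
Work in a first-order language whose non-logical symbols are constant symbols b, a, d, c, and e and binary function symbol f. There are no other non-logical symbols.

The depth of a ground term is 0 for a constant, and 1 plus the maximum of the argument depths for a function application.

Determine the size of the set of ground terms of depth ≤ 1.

Count level by level. With function symbols f/2, the terms of depth ≤ k are the 5 constants together with each function applied to depth-≤(k−1) tuples, so N_k = 5 + N_{k-1}^2.
N_0 = 5
N_1 = 5 + 5^2 = 30

30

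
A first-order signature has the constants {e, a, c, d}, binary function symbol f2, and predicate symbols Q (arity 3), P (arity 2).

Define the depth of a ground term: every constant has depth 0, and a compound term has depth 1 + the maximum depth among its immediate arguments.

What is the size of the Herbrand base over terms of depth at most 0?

First count ground terms of depth ≤ 0.
Let N_k count ground terms of depth at most k. Each non-constant term of depth ≤ k is some function symbol applied to depth-≤(k−1) arguments, giving N_k = 4 + N_{k-1}^2.
N_0 = 4
So |H| = 4.
A ground atom is a predicate applied to a tuple of terms from H, so the count is the sum over predicates of |H|^arity:
  Q: 4^3 = 64;  P: 4^2 = 16
Total ground atoms: 64 + 16 = 80.

80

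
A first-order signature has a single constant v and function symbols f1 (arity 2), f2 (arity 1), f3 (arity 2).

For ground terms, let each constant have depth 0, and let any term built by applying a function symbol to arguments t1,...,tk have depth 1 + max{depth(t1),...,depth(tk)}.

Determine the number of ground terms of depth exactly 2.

Count level by level. With function symbols f1/2, f2/1, f3/2, the terms of depth ≤ k are the 1 constant together with each function applied to depth-≤(k−1) tuples, so N_k = 1 + N_{k-1}^2 + N_{k-1} + N_{k-1}^2.
N_0 = 1
N_1 = 1 + 1^2 + 1 + 1^2 = 4
N_2 = 1 + 4^2 + 4 + 4^2 = 37
Terms of depth exactly 2: N_2 − N_1 = 37 − 4 = 33.

33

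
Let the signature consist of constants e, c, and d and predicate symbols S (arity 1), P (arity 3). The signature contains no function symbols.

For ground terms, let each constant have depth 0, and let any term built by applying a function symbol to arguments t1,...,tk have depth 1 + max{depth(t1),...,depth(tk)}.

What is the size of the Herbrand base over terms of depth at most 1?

30

First count ground terms of depth ≤ 1.
With no function symbols every ground term is a constant, so there are exactly 3 ground terms at every depth bound.
N_0 = 3
N_1 = 3
So |H| = 3.
A ground atom is a predicate applied to a tuple of terms from H, so the count is the sum over predicates of |H|^arity:
  S: 3;  P: 3^3 = 27
Total ground atoms: 3 + 27 = 30.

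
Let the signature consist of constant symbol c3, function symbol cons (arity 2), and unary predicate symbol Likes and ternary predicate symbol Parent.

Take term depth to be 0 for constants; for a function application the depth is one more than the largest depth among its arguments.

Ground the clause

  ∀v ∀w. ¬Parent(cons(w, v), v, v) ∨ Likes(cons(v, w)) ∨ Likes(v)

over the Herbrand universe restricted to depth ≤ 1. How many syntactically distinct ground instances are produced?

4

Ground terms of depth ≤ 1:
  Write N_k for the number of ground terms of depth ≤ k. A term of depth ≤ k is either a constant or a function symbol applied to arguments of depth ≤ k−1, so N_k = 1 + N_{k-1}^2.
  N_0 = 1
  N_1 = 1 + 1^2 = 2
  Explicitly: c3, cons(c3, c3).
So there are 2 ground terms available for substitution.
There are 2 variables to instantiate (v, w), each occurring in at least one literal, so different choices give different ground instances.
Number of ground instances = 2^2 = 4.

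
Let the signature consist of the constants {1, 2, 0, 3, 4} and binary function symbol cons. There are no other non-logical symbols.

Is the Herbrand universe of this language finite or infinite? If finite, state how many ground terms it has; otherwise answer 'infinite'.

The signature has at least one function symbol (cons, arity 2) and at least one constant (1).
Iterating cons gives infinitely many distinct ground terms: 1, cons(1, 1), cons(cons(1, 1), cons(1, 1)), ...
So the Herbrand universe is infinite.

infinite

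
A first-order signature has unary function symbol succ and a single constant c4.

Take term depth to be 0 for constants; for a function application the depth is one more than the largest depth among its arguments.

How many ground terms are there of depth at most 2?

3

Count level by level. With function symbols succ/1, the terms of depth ≤ k are the 1 constant together with each function applied to depth-≤(k−1) tuples, so N_k = 1 + N_{k-1}.
N_0 = 1
N_1 = 1 + 1 = 2
N_2 = 1 + 2 = 3
Explicitly: c4, succ(c4), succ(succ(c4)).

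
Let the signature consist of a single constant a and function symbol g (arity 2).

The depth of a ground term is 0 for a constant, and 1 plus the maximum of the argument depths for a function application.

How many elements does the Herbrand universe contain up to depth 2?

Let N_k = |{terms of depth ≤ k}|. Then N_0 = 1 and N_k = 1 + N_{k-1}^2 for k ≥ 1 (one summand per function symbol, arity giving the exponent).
N_0 = 1
N_1 = 1 + 1^2 = 2
N_2 = 1 + 2^2 = 5

5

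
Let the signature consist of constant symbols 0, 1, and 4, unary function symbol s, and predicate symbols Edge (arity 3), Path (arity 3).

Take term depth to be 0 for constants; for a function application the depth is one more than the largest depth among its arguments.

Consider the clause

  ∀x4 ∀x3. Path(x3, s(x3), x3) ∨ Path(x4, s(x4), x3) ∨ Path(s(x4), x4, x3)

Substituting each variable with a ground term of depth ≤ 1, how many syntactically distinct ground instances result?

36

Ground terms of depth ≤ 1:
  Let N_k = |{terms of depth ≤ k}|. Then N_0 = 3 and N_k = 3 + N_{k-1} for k ≥ 1 (one summand per function symbol, arity giving the exponent).
  N_0 = 3
  N_1 = 3 + 3 = 6
So there are 6 ground terms available for substitution.
Each of x4, x3 ranges independently over the available ground terms, and distinct assignments produce distinct instances.
Number of ground instances = 6^2 = 36.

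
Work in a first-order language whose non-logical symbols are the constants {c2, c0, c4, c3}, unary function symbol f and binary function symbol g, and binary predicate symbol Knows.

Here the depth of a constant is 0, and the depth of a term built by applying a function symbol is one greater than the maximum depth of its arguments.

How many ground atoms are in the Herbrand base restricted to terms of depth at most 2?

364816

First count ground terms of depth ≤ 2.
Write N_k for the number of ground terms of depth ≤ k. A term of depth ≤ k is either a constant or a function symbol applied to arguments of depth ≤ k−1, so N_k = 4 + N_{k-1} + N_{k-1}^2.
N_0 = 4
N_1 = 4 + 4 + 4^2 = 24
N_2 = 4 + 24 + 24^2 = 604
So |H| = 604.
For each predicate symbol, the number of ground atoms is |H| raised to its arity; summing:
  Knows: 604^2 = 364816
Total ground atoms: 364816.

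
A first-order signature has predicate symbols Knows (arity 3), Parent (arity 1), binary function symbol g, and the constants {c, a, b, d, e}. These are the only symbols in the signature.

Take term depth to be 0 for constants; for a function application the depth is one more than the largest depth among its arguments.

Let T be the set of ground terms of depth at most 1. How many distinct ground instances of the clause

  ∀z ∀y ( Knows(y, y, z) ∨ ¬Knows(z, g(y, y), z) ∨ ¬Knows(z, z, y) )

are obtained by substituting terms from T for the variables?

Ground terms of depth ≤ 1:
  Let N_k count ground terms of depth at most k. Each non-constant term of depth ≤ k is some function symbol applied to depth-≤(k−1) arguments, giving N_k = 5 + N_{k-1}^2.
  N_0 = 5
  N_1 = 5 + 5^2 = 30
So there are 30 ground terms available for substitution.
The body mentions every one of the 2 quantified variables; since ground terms form a free algebra, no two substitutions collapse to the same formula.
Number of ground instances = 30^2 = 900.

900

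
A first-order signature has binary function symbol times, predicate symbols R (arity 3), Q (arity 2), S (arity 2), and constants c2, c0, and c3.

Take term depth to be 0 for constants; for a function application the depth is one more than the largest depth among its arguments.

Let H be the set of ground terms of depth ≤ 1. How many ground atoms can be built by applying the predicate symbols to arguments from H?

2016

First count ground terms of depth ≤ 1.
Write N_k for the number of ground terms of depth ≤ k. A term of depth ≤ k is either a constant or a function symbol applied to arguments of depth ≤ k−1, so N_k = 3 + N_{k-1}^2.
N_0 = 3
N_1 = 3 + 3^2 = 12
Explicitly: c2, c0, c3, times(c2, c2), times(c2, c0), times(c2, c3), times(c0, c2), times(c0, c0), times(c0, c3), times(c3, c2), times(c3, c0), times(c3, c3).
So |H| = 12.
A ground atom is a predicate applied to a tuple of terms from H, so the count is the sum over predicates of |H|^arity:
  R: 12^3 = 1728;  Q: 12^2 = 144;  S: 12^2 = 144
Total ground atoms: 1728 + 144 + 144 = 2016.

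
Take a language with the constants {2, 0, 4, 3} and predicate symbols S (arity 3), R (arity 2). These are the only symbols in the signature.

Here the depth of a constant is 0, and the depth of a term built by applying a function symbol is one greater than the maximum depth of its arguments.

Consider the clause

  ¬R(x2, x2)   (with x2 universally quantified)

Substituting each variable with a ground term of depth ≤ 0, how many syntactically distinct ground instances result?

4

Ground terms of depth ≤ 0:
  With no function symbols every ground term is a constant, so there are exactly 4 ground terms at every depth bound.
  N_0 = 4
So there are 4 ground terms available for substitution.
The clause has 1 distinct variable (x2), which appears in the body. In the free term algebra distinct substitutions yield syntactically distinct ground instances.
Number of ground instances = 4.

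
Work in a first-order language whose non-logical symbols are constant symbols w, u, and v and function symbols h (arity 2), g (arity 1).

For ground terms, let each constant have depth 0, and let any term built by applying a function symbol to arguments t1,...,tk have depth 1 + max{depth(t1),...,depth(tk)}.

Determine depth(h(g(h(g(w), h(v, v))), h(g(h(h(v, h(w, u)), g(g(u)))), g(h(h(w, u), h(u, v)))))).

depth(g(w)) = 1 + depth(w) = 1 + 0 = 1
depth(h(v, v)) = 1 + max(0, 0) = 1
depth(h(g(w), h(v, v))) = 1 + max(1, 1) = 2
depth(g(h(g(w), h(v, v)))) = 1 + depth(h(g(w), h(v, v))) = 1 + 2 = 3
depth(h(w, u)) = 1 + max(0, 0) = 1
depth(h(v, h(w, u))) = 1 + max(0, 1) = 2
depth(g(u)) = 1 + depth(u) = 1 + 0 = 1
depth(g(g(u))) = 1 + depth(g(u)) = 1 + 1 = 2
depth(h(h(v, h(w, u)), g(g(u)))) = 1 + max(2, 2) = 3
depth(g(h(h(v, h(w, u)), g(g(u))))) = 1 + depth(h(h(v, h(w, u)), g(g(u)))) = 1 + 3 = 4
depth(h(u, v)) = 1 + max(0, 0) = 1
depth(h(h(w, u), h(u, v))) = 1 + max(1, 1) = 2
depth(g(h(h(w, u), h(u, v)))) = 1 + depth(h(h(w, u), h(u, v))) = 1 + 2 = 3
depth(h(g(h(h(v, h(w, u)), g(g(u)))), g(h(h(w, u), h(u, v))))) = 1 + max(4, 3) = 5
depth(h(g(h(g(w), h(v, v))), h(g(h(h(v, h(w, u)), g(g(u)))), g(h(h(w, u), h(u, v)))))) = 1 + max(3, 5) = 6

6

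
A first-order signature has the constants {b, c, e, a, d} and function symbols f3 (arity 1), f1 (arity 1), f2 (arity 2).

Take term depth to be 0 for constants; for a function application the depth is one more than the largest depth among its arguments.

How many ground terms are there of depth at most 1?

If N_k denotes the number of depth-≤k ground terms, the 5 constants give N_0 = 5, and each function symbol of arity r contributes N_{k-1}^r new terms at level k: N_k = 5 + N_{k-1} + N_{k-1} + N_{k-1}^2.
N_0 = 5
N_1 = 5 + 5 + 5 + 5^2 = 40

40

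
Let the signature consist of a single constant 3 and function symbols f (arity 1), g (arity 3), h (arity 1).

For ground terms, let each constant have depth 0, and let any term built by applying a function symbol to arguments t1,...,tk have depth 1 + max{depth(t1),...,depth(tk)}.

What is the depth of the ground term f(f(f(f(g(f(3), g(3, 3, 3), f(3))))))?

depth(f(3)) = 1 + depth(3) = 1 + 0 = 1
depth(g(3, 3, 3)) = 1 + max(0, 0, 0) = 1
depth(g(f(3), g(3, 3, 3), f(3))) = 1 + max(1, 1, 1) = 2
depth(f(g(f(3), g(3, 3, 3), f(3)))) = 1 + depth(g(f(3), g(3, 3, 3), f(3))) = 1 + 2 = 3
depth(f(f(g(f(3), g(3, 3, 3), f(3))))) = 1 + depth(f(g(f(3), g(3, 3, 3), f(3)))) = 1 + 3 = 4
depth(f(f(f(g(f(3), g(3, 3, 3), f(3)))))) = 1 + depth(f(f(g(f(3), g(3, 3, 3), f(3))))) = 1 + 4 = 5
depth(f(f(f(f(g(f(3), g(3, 3, 3), f(3))))))) = 1 + depth(f(f(f(g(f(3), g(3, 3, 3), f(3)))))) = 1 + 5 = 6

6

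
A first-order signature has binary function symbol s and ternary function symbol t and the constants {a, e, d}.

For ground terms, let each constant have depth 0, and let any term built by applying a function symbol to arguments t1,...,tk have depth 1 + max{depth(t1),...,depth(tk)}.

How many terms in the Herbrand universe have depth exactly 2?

If N_k denotes the number of depth-≤k ground terms, the 3 constants give N_0 = 3, and each function symbol of arity r contributes N_{k-1}^r new terms at level k: N_k = 3 + N_{k-1}^2 + N_{k-1}^3.
N_0 = 3
N_1 = 3 + 3^2 + 3^3 = 39
N_2 = 3 + 39^2 + 39^3 = 60843
Terms of depth exactly 2: N_2 − N_1 = 60843 − 39 = 60804.

60804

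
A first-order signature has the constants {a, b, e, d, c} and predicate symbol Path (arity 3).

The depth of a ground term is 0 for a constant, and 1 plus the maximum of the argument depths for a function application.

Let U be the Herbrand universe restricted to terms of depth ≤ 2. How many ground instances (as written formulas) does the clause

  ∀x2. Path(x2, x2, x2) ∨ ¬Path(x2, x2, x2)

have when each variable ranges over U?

Ground terms of depth ≤ 2:
  With no function symbols every ground term is a constant, so there are exactly 5 ground terms at every depth bound.
  N_0 = 5
  N_1 = 5
  N_2 = 5
So there are 5 ground terms available for substitution.
The body mentions the single quantified variable x2; since ground terms form a free algebra, no two substitutions collapse to the same formula.
Number of ground instances = 5.

5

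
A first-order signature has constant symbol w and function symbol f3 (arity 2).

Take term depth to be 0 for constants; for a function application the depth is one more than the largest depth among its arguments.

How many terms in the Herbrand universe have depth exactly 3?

21

Let N_k count ground terms of depth at most k. Each non-constant term of depth ≤ k is some function symbol applied to depth-≤(k−1) arguments, giving N_k = 1 + N_{k-1}^2.
N_0 = 1
N_1 = 1 + 1^2 = 2
N_2 = 1 + 2^2 = 5
N_3 = 1 + 5^2 = 26
Terms of depth exactly 3: N_3 − N_2 = 26 − 5 = 21.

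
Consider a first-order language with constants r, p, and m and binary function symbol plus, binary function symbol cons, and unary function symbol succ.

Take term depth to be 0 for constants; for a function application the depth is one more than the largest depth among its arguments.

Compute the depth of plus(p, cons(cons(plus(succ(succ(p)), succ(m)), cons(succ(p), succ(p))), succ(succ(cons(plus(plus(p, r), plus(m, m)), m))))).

7

depth(succ(p)) = 1 + depth(p) = 1 + 0 = 1
depth(succ(succ(p))) = 1 + depth(succ(p)) = 1 + 1 = 2
depth(succ(m)) = 1 + depth(m) = 1 + 0 = 1
depth(plus(succ(succ(p)), succ(m))) = 1 + max(2, 1) = 3
depth(cons(succ(p), succ(p))) = 1 + max(1, 1) = 2
depth(cons(plus(succ(succ(p)), succ(m)), cons(succ(p), succ(p)))) = 1 + max(3, 2) = 4
depth(plus(p, r)) = 1 + max(0, 0) = 1
depth(plus(m, m)) = 1 + max(0, 0) = 1
depth(plus(plus(p, r), plus(m, m))) = 1 + max(1, 1) = 2
depth(cons(plus(plus(p, r), plus(m, m)), m)) = 1 + max(2, 0) = 3
depth(succ(cons(plus(plus(p, r), plus(m, m)), m))) = 1 + depth(cons(plus(plus(p, r), plus(m, m)), m)) = 1 + 3 = 4
depth(succ(succ(cons(plus(plus(p, r), plus(m, m)), m)))) = 1 + depth(succ(cons(plus(plus(p, r), plus(m, m)), m))) = 1 + 4 = 5
depth(cons(cons(plus(succ(succ(p)), succ(m)), cons(succ(p), succ(p))), succ(succ(cons(plus(plus(p, r), plus(m, m)), m))))) = 1 + max(4, 5) = 6
depth(plus(p, cons(cons(plus(succ(succ(p)), succ(m)), cons(succ(p), succ(p))), succ(succ(cons(plus(plus(p, r), plus(m, m)), m)))))) = 1 + max(0, 6) = 7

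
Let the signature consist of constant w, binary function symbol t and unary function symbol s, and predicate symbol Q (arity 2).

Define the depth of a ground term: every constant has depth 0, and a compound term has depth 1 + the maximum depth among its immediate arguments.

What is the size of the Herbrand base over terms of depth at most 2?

First count ground terms of depth ≤ 2.
Count level by level. With function symbols t/2, s/1, the terms of depth ≤ k are the 1 constant together with each function applied to depth-≤(k−1) tuples, so N_k = 1 + N_{k-1}^2 + N_{k-1}.
N_0 = 1
N_1 = 1 + 1^2 + 1 = 3
N_2 = 1 + 3^2 + 3 = 13
So |H| = 13.
For each predicate symbol, the number of ground atoms is |H| raised to its arity; summing:
  Q: 13^2 = 169
Total ground atoms: 169.

169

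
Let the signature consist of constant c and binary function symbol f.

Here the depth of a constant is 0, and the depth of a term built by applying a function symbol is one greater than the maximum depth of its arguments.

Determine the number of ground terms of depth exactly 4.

651

If N_k denotes the number of depth-≤k ground terms, the 1 constant gives N_0 = 1, and each function symbol of arity r contributes N_{k-1}^r new terms at level k: N_k = 1 + N_{k-1}^2.
N_0 = 1
N_1 = 1 + 1^2 = 2
N_2 = 1 + 2^2 = 5
N_3 = 1 + 5^2 = 26
N_4 = 1 + 26^2 = 677
Terms of depth exactly 4: N_4 − N_3 = 677 − 26 = 651.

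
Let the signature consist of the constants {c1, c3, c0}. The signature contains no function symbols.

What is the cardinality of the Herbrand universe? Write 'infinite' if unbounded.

There are no function symbols, so every ground term is one of the 3 constants.
The Herbrand universe is {c1, c3, c0}, which is finite with 3 elements.

3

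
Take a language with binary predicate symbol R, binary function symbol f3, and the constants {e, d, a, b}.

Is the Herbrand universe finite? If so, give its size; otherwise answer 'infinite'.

The signature has at least one function symbol (f3, arity 2) and at least one constant (e).
Iterating f3 gives infinitely many distinct ground terms: e, f3(e, e), f3(f3(e, e), f3(e, e)), ...
So the Herbrand universe is infinite.

infinite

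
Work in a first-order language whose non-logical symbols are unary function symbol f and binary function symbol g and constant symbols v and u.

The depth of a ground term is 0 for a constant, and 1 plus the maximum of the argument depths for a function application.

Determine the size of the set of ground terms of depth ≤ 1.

8

Let N_k = |{terms of depth ≤ k}|. Then N_0 = 2 and N_k = 2 + N_{k-1} + N_{k-1}^2 for k ≥ 1 (one summand per function symbol, arity giving the exponent).
N_0 = 2
N_1 = 2 + 2 + 2^2 = 8
Explicitly: v, u, f(v), f(u), g(v, v), g(v, u), g(u, v), g(u, u).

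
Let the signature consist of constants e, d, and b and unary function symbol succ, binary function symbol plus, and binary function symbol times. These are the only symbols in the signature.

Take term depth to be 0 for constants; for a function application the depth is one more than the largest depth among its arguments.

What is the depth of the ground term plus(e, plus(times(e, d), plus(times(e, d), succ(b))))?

depth(times(e, d)) = 1 + max(0, 0) = 1
depth(succ(b)) = 1 + depth(b) = 1 + 0 = 1
depth(plus(times(e, d), succ(b))) = 1 + max(1, 1) = 2
depth(plus(times(e, d), plus(times(e, d), succ(b)))) = 1 + max(1, 2) = 3
depth(plus(e, plus(times(e, d), plus(times(e, d), succ(b))))) = 1 + max(0, 3) = 4

4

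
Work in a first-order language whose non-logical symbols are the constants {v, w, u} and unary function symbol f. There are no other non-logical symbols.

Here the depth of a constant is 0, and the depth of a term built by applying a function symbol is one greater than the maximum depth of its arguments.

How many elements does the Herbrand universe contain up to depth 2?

9

Count level by level. With function symbols f/1, the terms of depth ≤ k are the 3 constants together with each function applied to depth-≤(k−1) tuples, so N_k = 3 + N_{k-1}.
N_0 = 3
N_1 = 3 + 3 = 6
N_2 = 3 + 6 = 9
Explicitly: v, w, u, f(v), f(w), f(u), f(f(v)), f(f(w)), f(f(u)).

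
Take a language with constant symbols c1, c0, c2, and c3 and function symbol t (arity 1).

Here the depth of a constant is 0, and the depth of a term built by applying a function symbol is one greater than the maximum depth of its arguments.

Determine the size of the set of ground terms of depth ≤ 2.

12

Write N_k for the number of ground terms of depth ≤ k. A term of depth ≤ k is either a constant or a function symbol applied to arguments of depth ≤ k−1, so N_k = 4 + N_{k-1}.
N_0 = 4
N_1 = 4 + 4 = 8
N_2 = 4 + 8 = 12
Explicitly: c1, c0, c2, c3, t(c1), t(c0), t(c2), t(c3), t(t(c1)), t(t(c0)), t(t(c2)), t(t(c3)).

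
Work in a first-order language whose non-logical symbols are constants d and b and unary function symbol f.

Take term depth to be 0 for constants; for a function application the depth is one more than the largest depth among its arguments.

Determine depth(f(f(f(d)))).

3

depth(f(d)) = 1 + depth(d) = 1 + 0 = 1
depth(f(f(d))) = 1 + depth(f(d)) = 1 + 1 = 2
depth(f(f(f(d)))) = 1 + depth(f(f(d))) = 1 + 2 = 3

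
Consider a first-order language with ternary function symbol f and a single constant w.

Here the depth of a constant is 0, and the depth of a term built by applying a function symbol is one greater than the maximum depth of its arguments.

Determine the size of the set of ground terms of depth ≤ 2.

Let N_k = |{terms of depth ≤ k}|. Then N_0 = 1 and N_k = 1 + N_{k-1}^3 for k ≥ 1 (one summand per function symbol, arity giving the exponent).
N_0 = 1
N_1 = 1 + 1^3 = 2
N_2 = 1 + 2^3 = 9

9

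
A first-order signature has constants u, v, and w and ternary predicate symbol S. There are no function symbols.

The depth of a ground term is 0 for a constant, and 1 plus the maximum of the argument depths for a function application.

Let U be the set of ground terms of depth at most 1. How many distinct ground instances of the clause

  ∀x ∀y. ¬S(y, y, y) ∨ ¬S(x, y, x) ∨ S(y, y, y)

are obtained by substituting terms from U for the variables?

9

Ground terms of depth ≤ 1:
  With no function symbols every ground term is a constant, so there are exactly 3 ground terms at every depth bound.
  N_0 = 3
  N_1 = 3
So there are 3 ground terms available for substitution.
Each of x, y ranges independently over the available ground terms, and distinct assignments produce distinct instances.
Number of ground instances = 3^2 = 9.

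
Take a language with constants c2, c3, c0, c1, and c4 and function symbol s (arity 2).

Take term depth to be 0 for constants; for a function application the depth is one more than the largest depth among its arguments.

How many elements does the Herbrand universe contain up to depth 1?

30

Let N_k = |{terms of depth ≤ k}|. Then N_0 = 5 and N_k = 5 + N_{k-1}^2 for k ≥ 1 (one summand per function symbol, arity giving the exponent).
N_0 = 5
N_1 = 5 + 5^2 = 30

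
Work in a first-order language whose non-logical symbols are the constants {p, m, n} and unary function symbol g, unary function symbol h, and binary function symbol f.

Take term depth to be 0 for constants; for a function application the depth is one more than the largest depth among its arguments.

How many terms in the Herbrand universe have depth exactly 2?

345

If N_k denotes the number of depth-≤k ground terms, the 3 constants give N_0 = 3, and each function symbol of arity r contributes N_{k-1}^r new terms at level k: N_k = 3 + N_{k-1} + N_{k-1} + N_{k-1}^2.
N_0 = 3
N_1 = 3 + 3 + 3 + 3^2 = 18
N_2 = 3 + 18 + 18 + 18^2 = 363
Terms of depth exactly 2: N_2 − N_1 = 363 − 18 = 345.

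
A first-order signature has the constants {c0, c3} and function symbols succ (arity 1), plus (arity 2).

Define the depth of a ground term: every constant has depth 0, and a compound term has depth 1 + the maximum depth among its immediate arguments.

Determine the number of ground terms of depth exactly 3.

Let N_k count ground terms of depth at most k. Each non-constant term of depth ≤ k is some function symbol applied to depth-≤(k−1) arguments, giving N_k = 2 + N_{k-1} + N_{k-1}^2.
N_0 = 2
N_1 = 2 + 2 + 2^2 = 8
N_2 = 2 + 8 + 8^2 = 74
N_3 = 2 + 74 + 74^2 = 5552
Terms of depth exactly 3: N_3 − N_2 = 5552 − 74 = 5478.

5478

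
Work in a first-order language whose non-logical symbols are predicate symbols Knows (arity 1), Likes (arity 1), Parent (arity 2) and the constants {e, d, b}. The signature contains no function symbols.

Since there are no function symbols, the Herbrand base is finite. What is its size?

15

With no function symbols, the Herbrand universe is just the 3 constants.
Ground atoms per predicate: Knows: 3, Likes: 3, Parent: 3^2 = 9.
Herbrand base size = 3 + 3 + 9 = 15.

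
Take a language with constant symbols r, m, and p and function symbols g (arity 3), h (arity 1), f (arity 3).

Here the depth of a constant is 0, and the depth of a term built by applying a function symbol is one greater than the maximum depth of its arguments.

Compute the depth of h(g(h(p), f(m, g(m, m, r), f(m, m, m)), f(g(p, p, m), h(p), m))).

depth(h(p)) = 1 + depth(p) = 1 + 0 = 1
depth(g(m, m, r)) = 1 + max(0, 0, 0) = 1
depth(f(m, m, m)) = 1 + max(0, 0, 0) = 1
depth(f(m, g(m, m, r), f(m, m, m))) = 1 + max(0, 1, 1) = 2
depth(g(p, p, m)) = 1 + max(0, 0, 0) = 1
depth(f(g(p, p, m), h(p), m)) = 1 + max(1, 1, 0) = 2
depth(g(h(p), f(m, g(m, m, r), f(m, m, m)), f(g(p, p, m), h(p), m))) = 1 + max(1, 2, 2) = 3
depth(h(g(h(p), f(m, g(m, m, r), f(m, m, m)), f(g(p, p, m), h(p), m)))) = 1 + depth(g(h(p), f(m, g(m, m, r), f(m, m, m)), f(g(p, p, m), h(p), m))) = 1 + 3 = 4

4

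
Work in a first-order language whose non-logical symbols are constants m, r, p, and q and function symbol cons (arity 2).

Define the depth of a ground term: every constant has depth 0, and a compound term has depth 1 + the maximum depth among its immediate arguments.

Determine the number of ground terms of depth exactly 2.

Let N_k count ground terms of depth at most k. Each non-constant term of depth ≤ k is some function symbol applied to depth-≤(k−1) arguments, giving N_k = 4 + N_{k-1}^2.
N_0 = 4
N_1 = 4 + 4^2 = 20
N_2 = 4 + 20^2 = 404
Terms of depth exactly 2: N_2 − N_1 = 404 − 20 = 384.

384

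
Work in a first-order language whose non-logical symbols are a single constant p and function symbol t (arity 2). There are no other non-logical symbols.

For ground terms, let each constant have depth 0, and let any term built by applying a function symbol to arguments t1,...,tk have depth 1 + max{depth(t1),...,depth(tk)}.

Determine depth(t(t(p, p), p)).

2

depth(t(p, p)) = 1 + max(0, 0) = 1
depth(t(t(p, p), p)) = 1 + max(1, 0) = 2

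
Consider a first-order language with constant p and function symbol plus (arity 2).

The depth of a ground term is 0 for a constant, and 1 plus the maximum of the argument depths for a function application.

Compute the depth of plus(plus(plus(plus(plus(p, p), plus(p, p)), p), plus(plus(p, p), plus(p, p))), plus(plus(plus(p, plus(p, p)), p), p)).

depth(plus(p, p)) = 1 + max(0, 0) = 1
depth(plus(plus(p, p), plus(p, p))) = 1 + max(1, 1) = 2
depth(plus(plus(plus(p, p), plus(p, p)), p)) = 1 + max(2, 0) = 3
depth(plus(plus(plus(plus(p, p), plus(p, p)), p), plus(plus(p, p), plus(p, p)))) = 1 + max(3, 2) = 4
depth(plus(p, plus(p, p))) = 1 + max(0, 1) = 2
depth(plus(plus(p, plus(p, p)), p)) = 1 + max(2, 0) = 3
depth(plus(plus(plus(p, plus(p, p)), p), p)) = 1 + max(3, 0) = 4
depth(plus(plus(plus(plus(plus(p, p), plus(p, p)), p), plus(plus(p, p), plus(p, p))), plus(plus(plus(p, plus(p, p)), p), p))) = 1 + max(4, 4) = 5

5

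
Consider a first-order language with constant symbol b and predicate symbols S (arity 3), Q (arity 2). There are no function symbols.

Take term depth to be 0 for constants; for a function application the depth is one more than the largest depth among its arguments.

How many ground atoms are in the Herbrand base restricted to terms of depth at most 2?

2

First count ground terms of depth ≤ 2.
With no function symbols every ground term is a constant, so there is exactly 1 ground term at every depth bound.
N_0 = 1
N_1 = 1
N_2 = 1
So |H| = 1.
A ground atom is a predicate applied to a tuple of terms from H, so the count is the sum over predicates of |H|^arity:
  S: 1^3 = 1;  Q: 1^2 = 1
Total ground atoms: 1 + 1 = 2.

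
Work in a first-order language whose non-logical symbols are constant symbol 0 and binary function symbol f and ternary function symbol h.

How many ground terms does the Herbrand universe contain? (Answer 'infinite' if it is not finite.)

infinite

The signature has at least one function symbol (f, arity 2) and at least one constant (0).
Iterating f gives infinitely many distinct ground terms: 0, f(0, 0), f(f(0, 0), f(0, 0)), ...
So the Herbrand universe is infinite.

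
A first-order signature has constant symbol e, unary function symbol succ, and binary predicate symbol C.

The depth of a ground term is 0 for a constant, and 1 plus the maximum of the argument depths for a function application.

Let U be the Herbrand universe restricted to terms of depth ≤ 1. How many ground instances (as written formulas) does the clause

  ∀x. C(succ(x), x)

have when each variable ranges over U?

Ground terms of depth ≤ 1:
  Write N_k for the number of ground terms of depth ≤ k. A term of depth ≤ k is either a constant or a function symbol applied to arguments of depth ≤ k−1, so N_k = 1 + N_{k-1}.
  N_0 = 1
  N_1 = 1 + 1 = 2
  Explicitly: e, succ(e).
So there are 2 ground terms available for substitution.
There is 1 variable to instantiate (x),  occurring in at least one literal, so different choices give different ground instances.
Number of ground instances = 2.

2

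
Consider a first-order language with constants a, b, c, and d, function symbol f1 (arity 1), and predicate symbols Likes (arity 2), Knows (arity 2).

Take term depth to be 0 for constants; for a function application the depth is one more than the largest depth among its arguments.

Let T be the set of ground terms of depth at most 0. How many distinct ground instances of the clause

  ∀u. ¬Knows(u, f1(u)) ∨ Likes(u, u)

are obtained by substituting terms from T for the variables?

4

Ground terms of depth ≤ 0:
  Let N_k count ground terms of depth at most k. Each non-constant term of depth ≤ k is some function symbol applied to depth-≤(k−1) arguments, giving N_k = 4 + N_{k-1}.
  N_0 = 4
  Explicitly: a, b, c, d.
So there are 4 ground terms available for substitution.
There is 1 variable to instantiate (u),  occurring in at least one literal, so different choices give different ground instances.
Number of ground instances = 4.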